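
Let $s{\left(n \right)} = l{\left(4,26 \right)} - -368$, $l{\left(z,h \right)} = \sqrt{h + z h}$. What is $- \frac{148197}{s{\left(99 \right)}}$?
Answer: $- \frac{9089416}{22549} + \frac{49399 \sqrt{130}}{45098} \approx -390.61$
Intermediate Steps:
$l{\left(z,h \right)} = \sqrt{h + h z}$
$s{\left(n \right)} = 368 + \sqrt{130}$ ($s{\left(n \right)} = \sqrt{26 \left(1 + 4\right)} - -368 = \sqrt{26 \cdot 5} + 368 = \sqrt{130} + 368 = 368 + \sqrt{130}$)
$- \frac{148197}{s{\left(99 \right)}} = - \frac{148197}{368 + \sqrt{130}}$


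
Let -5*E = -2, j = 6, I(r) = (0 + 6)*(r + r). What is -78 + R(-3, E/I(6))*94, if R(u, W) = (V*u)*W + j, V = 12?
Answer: 2336/5 ≈ 467.20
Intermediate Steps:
I(r) = 12*r (I(r) = 6*(2*r) = 12*r)
E = ⅖ (E = -⅕*(-2) = ⅖ ≈ 0.40000)
R(u, W) = 6 + 12*W*u (R(u, W) = (12*u)*W + 6 = 12*W*u + 6 = 6 + 12*W*u)
-78 + R(-3, E/I(6))*94 = -78 + (6 + 12*(2/(5*((12*6))))*(-3))*94 = -78 + (6 + 12*((⅖)/72)*(-3))*94 = -78 + (6 + 12*((⅖)*(1/72))*(-3))*94 = -78 + (6 + 12*(1/180)*(-3))*94 = -78 + (6 - ⅕)*94 = -78 + (29/5)*94 = -78 + 2726/5 = 2336/5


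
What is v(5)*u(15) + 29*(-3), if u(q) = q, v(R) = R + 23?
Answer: 333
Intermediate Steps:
v(R) = 23 + R
v(5)*u(15) + 29*(-3) = (23 + 5)*15 + 29*(-3) = 28*15 - 87 = 420 - 87 = 333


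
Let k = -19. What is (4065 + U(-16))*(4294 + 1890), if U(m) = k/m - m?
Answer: 50488495/2 ≈ 2.5244e+7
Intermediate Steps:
U(m) = -m - 19/m (U(m) = -19/m - m = -m - 19/m)
(4065 + U(-16))*(4294 + 1890) = (4065 + (-1*(-16) - 19/(-16)))*(4294 + 1890) = (4065 + (16 - 19*(-1/16)))*6184 = (4065 + (16 + 19/16))*6184 = (4065 + 275/16)*6184 = (65315/16)*6184 = 50488495/2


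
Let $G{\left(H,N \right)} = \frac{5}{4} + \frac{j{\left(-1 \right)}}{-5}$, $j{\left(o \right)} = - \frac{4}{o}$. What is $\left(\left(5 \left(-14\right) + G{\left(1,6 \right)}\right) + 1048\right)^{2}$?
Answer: $\frac{382945761}{400} \approx 9.5736 \cdot 10^{5}$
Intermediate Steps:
$G{\left(H,N \right)} = \frac{9}{20}$ ($G{\left(H,N \right)} = \frac{5}{4} + \frac{\left(-4\right) \frac{1}{-1}}{-5} = 5 \cdot \frac{1}{4} + \left(-4\right) \left(-1\right) \left(- \frac{1}{5}\right) = \frac{5}{4} + 4 \left(- \frac{1}{5}\right) = \frac{5}{4} - \frac{4}{5} = \frac{9}{20}$)
$\left(\left(5 \left(-14\right) + G{\left(1,6 \right)}\right) + 1048\right)^{2} = \left(\left(5 \left(-14\right) + \frac{9}{20}\right) + 1048\right)^{2} = \left(\left(-70 + \frac{9}{20}\right) + 1048\right)^{2} = \left(- \frac{1391}{20} + 1048\right)^{2} = \left(\frac{19569}{20}\right)^{2} = \frac{382945761}{400}$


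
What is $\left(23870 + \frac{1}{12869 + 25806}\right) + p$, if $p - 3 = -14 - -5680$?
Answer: $\frac{1142420826}{38675} \approx 29539.0$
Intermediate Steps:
$p = 5669$ ($p = 3 - -5666 = 3 + \left(-14 + 5680\right) = 3 + 5666 = 5669$)
$\left(23870 + \frac{1}{12869 + 25806}\right) + p = \left(23870 + \frac{1}{12869 + 25806}\right) + 5669 = \left(23870 + \frac{1}{38675}\right) + 5669 = \frac{923172251}{38675} + 5669 = \frac{1142420826}{38675}$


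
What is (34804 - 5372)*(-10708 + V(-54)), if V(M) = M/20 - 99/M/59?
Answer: -278984220944/885 ≈ -3.1524e+8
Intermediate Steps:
V(M) = -99/(59*M) + M/20 (V(M) = M*(1/20) - 99/M*(1/59) = M/20 - 99/(59*M) = -99/(59*M) + M/20)
(34804 - 5372)*(-10708 + V(-54)) = (34804 - 5372)*(-10708 + (-99/59/(-54) + (1/20)*(-54))) = 29432*(-10708 + (-99/59*(-1/54) - 27/10)) = 29432*(-10708 + (11/354 - 27/10)) = 29432*(-10708 - 2362/885) = 29432*(-9478942/885) = -278984220944/885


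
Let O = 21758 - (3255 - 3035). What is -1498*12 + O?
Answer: 3562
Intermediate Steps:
O = 21538 (O = 21758 - 1*220 = 21758 - 220 = 21538)
-1498*12 + O = -1498*12 + 21538 = -17976 + 21538 = 3562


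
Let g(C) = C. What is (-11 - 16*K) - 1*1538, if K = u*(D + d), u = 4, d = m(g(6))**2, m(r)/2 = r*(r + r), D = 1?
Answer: -1328717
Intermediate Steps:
m(r) = 4*r**2 (m(r) = 2*(r*(r + r)) = 2*(r*(2*r)) = 2*(2*r**2) = 4*r**2)
d = 20736 (d = (4*6**2)**2 = (4*36)**2 = 144**2 = 20736)
K = 82948 (K = 4*(1 + 20736) = 4*20737 = 82948)
(-11 - 16*K) - 1*1538 = (-11 - 16*82948) - 1*1538 = (-11 - 1327168) - 1538 = -1327179 - 1538 = -1328717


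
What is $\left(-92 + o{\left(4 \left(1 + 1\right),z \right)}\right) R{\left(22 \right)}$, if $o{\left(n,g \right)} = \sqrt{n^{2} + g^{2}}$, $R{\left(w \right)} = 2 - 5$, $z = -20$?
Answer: $276 - 12 \sqrt{29} \approx 211.38$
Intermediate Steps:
$R{\left(w \right)} = -3$
$o{\left(n,g \right)} = \sqrt{g^{2} + n^{2}}$
$\left(-92 + o{\left(4 \left(1 + 1\right),z \right)}\right) R{\left(22 \right)} = \left(-92 + \sqrt{\left(-20\right)^{2} + \left(4 \left(1 + 1\right)\right)^{2}}\right) \left(-3\right) = \left(-92 + \sqrt{400 + \left(4 \cdot 2\right)^{2}}\right) \left(-3\right) = \left(-92 + \sqrt{400 + 8^{2}}\right) \left(-3\right) = \left(-92 + \sqrt{400 + 64}\right) \left(-3\right) = \left(-92 + \sqrt{464}\right) \left(-3\right) = \left(-92 + 4 \sqrt{29}\right) \left(-3\right) = 276 - 12 \sqrt{29}$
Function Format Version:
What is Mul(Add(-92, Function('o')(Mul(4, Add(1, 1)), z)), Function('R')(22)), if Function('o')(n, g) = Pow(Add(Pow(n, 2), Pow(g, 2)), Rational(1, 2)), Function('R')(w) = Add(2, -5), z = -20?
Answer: Add(276, Mul(-12, Pow(29, Rational(1, 2)))) ≈ 211.38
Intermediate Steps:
Function('R')(w) = -3
Function('o')(n, g) = Pow(Add(Pow(g, 2), Pow(n, 2)), Rational(1, 2))
Mul(Add(-92, Function('o')(Mul(4, Add(1, 1)), z)), Function('R')(22)) = Mul(Add(-92, Pow(Add(Pow(-20, 2), Pow(Mul(4, Add(1, 1)), 2)), Rational(1, 2))), -3) = Mul(Add(-92, Pow(Add(400, Pow(Mul(4, 2), 2)), Rational(1, 2))), -3) = Mul(Add(-92, Pow(Add(400, Pow(8, 2)), Rational(1, 2))), -3) = Mul(Add(-92, Pow(Add(400, 64), Rational(1, 2))), -3) = Mul(Add(-92, Pow(464, Rational(1, 2))), -3) = Mul(Add(-92, Mul(4, Pow(29, Rational(1, 2)))), -3) = Add(276, Mul(-12, Pow(29, Rational(1, 2))))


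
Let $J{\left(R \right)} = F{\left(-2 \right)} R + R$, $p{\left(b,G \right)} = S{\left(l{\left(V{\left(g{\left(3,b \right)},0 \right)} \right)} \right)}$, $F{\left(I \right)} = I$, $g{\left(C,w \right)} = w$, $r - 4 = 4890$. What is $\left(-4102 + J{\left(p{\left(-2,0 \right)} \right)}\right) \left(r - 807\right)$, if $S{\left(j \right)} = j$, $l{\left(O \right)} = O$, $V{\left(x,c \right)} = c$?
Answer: $-16764874$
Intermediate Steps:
$r = 4894$ ($r = 4 + 4890 = 4894$)
$p{\left(b,G \right)} = 0$
$J{\left(R \right)} = - R$ ($J{\left(R \right)} = - 2 R + R = - R$)
$\left(-4102 + J{\left(p{\left(-2,0 \right)} \right)}\right) \left(r - 807\right) = \left(-4102 - 0\right) \left(4894 - 807\right) = \left(-4102 + 0\right) 4087 = \left(-4102\right) 4087 = -16764874$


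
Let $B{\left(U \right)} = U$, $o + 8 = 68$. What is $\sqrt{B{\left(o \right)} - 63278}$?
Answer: $i \sqrt{63218} \approx 251.43 i$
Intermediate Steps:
$o = 60$ ($o = -8 + 68 = 60$)
$\sqrt{B{\left(o \right)} - 63278} = \sqrt{60 - 63278} = \sqrt{-63218} = i \sqrt{63218}$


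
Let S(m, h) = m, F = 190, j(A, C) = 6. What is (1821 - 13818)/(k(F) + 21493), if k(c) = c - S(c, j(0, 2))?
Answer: -11997/21493 ≈ -0.55818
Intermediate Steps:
k(c) = 0 (k(c) = c - c = 0)
(1821 - 13818)/(k(F) + 21493) = (1821 - 13818)/(0 + 21493) = -11997/21493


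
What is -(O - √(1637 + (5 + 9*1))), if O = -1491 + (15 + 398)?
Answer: 1078 + √1651 ≈ 1118.6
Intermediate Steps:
O = -1078 (O = -1491 + 413 = -1078)
-(O - √(1637 + (5 + 9*1))) = -(-1078 - √(1637 + (5 + 9*1))) = -(-1078 - √(1637 + (5 + 9))) = -(-1078 - √(1637 + 14)) = -(-1078 - √1651) = 1078 + √1651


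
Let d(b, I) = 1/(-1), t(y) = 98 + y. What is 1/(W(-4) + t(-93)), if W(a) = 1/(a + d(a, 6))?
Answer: 5/24 ≈ 0.20833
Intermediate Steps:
d(b, I) = -1
W(a) = 1/(-1 + a) (W(a) = 1/(a - 1) = 1/(-1 + a))
1/(W(-4) + t(-93)) = 1/(1/(-1 - 4) + (98 - 93)) = 1/(1/(-5) + 5) = 1/(-1/5 + 5) = 1/(24/5) = 5/24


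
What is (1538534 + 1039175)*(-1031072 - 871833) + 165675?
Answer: -4905135178970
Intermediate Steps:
(1538534 + 1039175)*(-1031072 - 871833) + 165675 = 2577709*(-1902905) + 165675 = -4905135344645 + 165675 = -4905135178970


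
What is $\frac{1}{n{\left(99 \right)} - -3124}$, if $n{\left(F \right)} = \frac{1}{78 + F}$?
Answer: $\frac{177}{552949} \approx 0.0003201$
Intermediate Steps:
$\frac{1}{n{\left(99 \right)} - -3124} = \frac{1}{\frac{1}{78 + 99} - -3124} = \frac{1}{\frac{1}{177} + 3124} = \frac{1}{\frac{552949}{177}} = \frac{177}{552949}$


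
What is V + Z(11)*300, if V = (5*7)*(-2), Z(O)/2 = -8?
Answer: -4870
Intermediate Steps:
Z(O) = -16 (Z(O) = 2*(-8) = -16)
V = -70 (V = 35*(-2) = -70)
V + Z(11)*300 = -70 - 16*300 = -70 - 4800 = -4870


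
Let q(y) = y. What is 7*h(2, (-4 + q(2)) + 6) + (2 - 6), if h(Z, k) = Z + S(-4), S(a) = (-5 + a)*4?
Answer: -242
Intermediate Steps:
S(a) = -20 + 4*a
h(Z, k) = -36 + Z (h(Z, k) = Z + (-20 + 4*(-4)) = Z + (-20 - 16) = Z - 36 = -36 + Z)
7*h(2, (-4 + q(2)) + 6) + (2 - 6) = 7*(-36 + 2) + (2 - 6) = 7*(-34) - 4 = -238 - 4 = -242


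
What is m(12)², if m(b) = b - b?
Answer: 0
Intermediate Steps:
m(b) = 0
m(12)² = 0² = 0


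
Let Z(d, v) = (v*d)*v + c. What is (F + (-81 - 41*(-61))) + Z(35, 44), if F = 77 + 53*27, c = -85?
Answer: 71603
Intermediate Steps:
F = 1508 (F = 77 + 1431 = 1508)
Z(d, v) = -85 + d*v² (Z(d, v) = (v*d)*v - 85 = (d*v)*v - 85 = d*v² - 85 = -85 + d*v²)
(F + (-81 - 41*(-61))) + Z(35, 44) = (1508 + (-81 - 41*(-61))) + (-85 + 35*44²) = (1508 + (-81 + 2501)) + (-85 + 35*1936) = (1508 + 2420) + (-85 + 67760) = 3928 + 67675 = 71603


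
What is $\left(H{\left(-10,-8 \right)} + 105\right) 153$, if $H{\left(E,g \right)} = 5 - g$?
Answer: $18054$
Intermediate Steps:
$\left(H{\left(-10,-8 \right)} + 105\right) 153 = \left(\left(5 - -8\right) + 105\right) 153 = \left(\left(5 + 8\right) + 105\right) 153 = \left(13 + 105\right) 153 = 118 \cdot 153 = 18054$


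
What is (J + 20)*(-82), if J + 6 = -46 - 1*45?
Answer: 6314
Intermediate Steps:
J = -97 (J = -6 + (-46 - 1*45) = -6 + (-46 - 45) = -6 - 91 = -97)
(J + 20)*(-82) = (-97 + 20)*(-82) = -77*(-82) = 6314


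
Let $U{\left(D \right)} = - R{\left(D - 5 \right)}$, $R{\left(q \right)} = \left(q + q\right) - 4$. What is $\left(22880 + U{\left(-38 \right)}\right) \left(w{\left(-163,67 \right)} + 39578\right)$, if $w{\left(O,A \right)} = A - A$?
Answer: $909106660$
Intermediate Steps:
$R{\left(q \right)} = -4 + 2 q$ ($R{\left(q \right)} = 2 q - 4 = -4 + 2 q$)
$w{\left(O,A \right)} = 0$
$U{\left(D \right)} = 14 - 2 D$ ($U{\left(D \right)} = - (-4 + 2 \left(D - 5\right)) = - (-4 + 2 \left(-5 + D\right)) = - (-4 + \left(-10 + 2 D\right)) = - (-14 + 2 D) = 14 - 2 D$)
$\left(22880 + U{\left(-38 \right)}\right) \left(w{\left(-163,67 \right)} + 39578\right) = \left(22880 + \left(14 - -76\right)\right) \left(0 + 39578\right) = \left(22880 + \left(14 + 76\right)\right) 39578 = \left(22880 + 90\right) 39578 = 22970 \cdot 39578 = 909106660$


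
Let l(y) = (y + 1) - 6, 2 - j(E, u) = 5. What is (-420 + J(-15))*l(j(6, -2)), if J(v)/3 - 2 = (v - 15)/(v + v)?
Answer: 3288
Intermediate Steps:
J(v) = 6 + 3*(-15 + v)/(2*v) (J(v) = 6 + 3*((v - 15)/(v + v)) = 6 + 3*((-15 + v)/((2*v))) = 6 + 3*((-15 + v)*(1/(2*v))) = 6 + 3*((-15 + v)/(2*v)) = 6 + 3*(-15 + v)/(2*v))
j(E, u) = -3 (j(E, u) = 2 - 1*5 = 2 - 5 = -3)
l(y) = -5 + y (l(y) = (1 + y) - 6 = -5 + y)
(-420 + J(-15))*l(j(6, -2)) = (-420 + (15/2)*(-3 - 15)/(-15))*(-5 - 3) = (-420 + (15/2)*(-1/15)*(-18))*(-8) = (-420 + 9)*(-8) = -411*(-8) = 3288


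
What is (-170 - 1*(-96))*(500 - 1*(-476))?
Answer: -72224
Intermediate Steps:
(-170 - 1*(-96))*(500 - 1*(-476)) = (-170 + 96)*(500 + 476) = -74*976 = -72224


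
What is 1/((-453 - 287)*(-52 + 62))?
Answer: -1/7400 ≈ -0.00013514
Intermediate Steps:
1/((-453 - 287)*(-52 + 62)) = 1/(-740*10) = 1/(-7400) = -1/7400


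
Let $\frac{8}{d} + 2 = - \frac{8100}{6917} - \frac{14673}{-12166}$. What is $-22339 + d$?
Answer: $- \frac{3694558734893}{165355903} \approx -22343.0$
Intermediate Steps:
$d = - \frac{673217776}{165355903}$ ($d = \frac{8}{-2 - \left(- \frac{14673}{12166} + \frac{8100}{6917}\right)} = \frac{8}{-2 - - \frac{2948541}{84152222}} = \frac{8}{-2 + \left(- \frac{8100}{6917} + \frac{14673}{12166}\right)} = \frac{8}{-2 + \frac{2948541}{84152222}} = \frac{8}{- \frac{165355903}{84152222}} = 8 \left(- \frac{84152222}{165355903}\right) = - \frac{673217776}{165355903} \approx -4.0713$)
$-22339 + d = -22339 - \frac{673217776}{165355903} = - \frac{3694558734893}{165355903}$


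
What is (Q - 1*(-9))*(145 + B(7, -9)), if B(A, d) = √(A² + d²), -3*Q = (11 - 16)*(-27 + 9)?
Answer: -3045 - 21*√130 ≈ -3284.4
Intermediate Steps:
Q = -30 (Q = -(11 - 16)*(-27 + 9)/3 = -(-5)*(-18)/3 = -⅓*90 = -30)
(Q - 1*(-9))*(145 + B(7, -9)) = (-30 - 1*(-9))*(145 + √(7² + (-9)²)) = (-30 + 9)*(145 + √(49 + 81)) = -21*(145 + √130) = -3045 - 21*√130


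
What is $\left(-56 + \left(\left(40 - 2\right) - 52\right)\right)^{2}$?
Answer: $4900$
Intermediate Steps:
$\left(-56 + \left(\left(40 - 2\right) - 52\right)\right)^{2} = \left(-56 + \left(38 - 52\right)\right)^{2} = \left(-56 - 14\right)^{2} = \left(-70\right)^{2} = 4900$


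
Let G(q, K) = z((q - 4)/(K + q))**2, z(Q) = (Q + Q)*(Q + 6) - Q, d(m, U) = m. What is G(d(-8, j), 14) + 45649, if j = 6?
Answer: 45845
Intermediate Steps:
z(Q) = -Q + 2*Q*(6 + Q) (z(Q) = (2*Q)*(6 + Q) - Q = 2*Q*(6 + Q) - Q = -Q + 2*Q*(6 + Q))
G(q, K) = (-4 + q)**2*(11 + 2*(-4 + q)/(K + q))**2/(K + q)**2 (G(q, K) = (((q - 4)/(K + q))*(11 + 2*((q - 4)/(K + q))))**2 = (((-4 + q)/(K + q))*(11 + 2*((-4 + q)/(K + q))))**2 = (((-4 + q)/(K + q))*(11 + 2*(-4 + q)/(K + q)))**2 = ((-4 + q)*(11 + 2*(-4 + q)/(K + q))/(K + q))**2 = (-4 + q)**2*(11 + 2*(-4 + q)/(K + q))**2/(K + q)**2)
G(d(-8, j), 14) + 45649 = (-4 - 8)**2*(-8 + 11*14 + 13*(-8))**2/(14 - 8)**4 + 45649 = (-12)**2*(-8 + 154 - 104)**2/6**4 + 45649 = 144*(1/1296)*42**2 + 45649 = 144*(1/1296)*1764 + 45649 = 196 + 45649 = 45845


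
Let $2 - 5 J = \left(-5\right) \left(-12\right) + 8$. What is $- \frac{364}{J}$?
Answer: $\frac{910}{33} \approx 27.576$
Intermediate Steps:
$J = - \frac{66}{5}$ ($J = \frac{2}{5} - \frac{\left(-5\right) \left(-12\right) + 8}{5} = \frac{2}{5} - \frac{60 + 8}{5} = \frac{2}{5} - \frac{68}{5} = - \frac{66}{5} \approx -13.2$)
$- \frac{364}{J} = - \frac{364}{- \frac{66}{5}} = \left(-364\right) \left(- \frac{5}{66}\right) = \frac{910}{33}$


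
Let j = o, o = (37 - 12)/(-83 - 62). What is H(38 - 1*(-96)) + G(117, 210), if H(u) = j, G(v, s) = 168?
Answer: 4867/29 ≈ 167.83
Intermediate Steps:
o = -5/29 (o = 25/(-145) = 25*(-1/145) = -5/29 ≈ -0.17241)
j = -5/29 ≈ -0.17241
H(u) = -5/29
H(38 - 1*(-96)) + G(117, 210) = -5/29 + 168 = 4867/29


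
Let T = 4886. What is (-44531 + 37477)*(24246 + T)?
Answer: -205497128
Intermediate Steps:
(-44531 + 37477)*(24246 + T) = (-44531 + 37477)*(24246 + 4886) = -7054*29132 = -205497128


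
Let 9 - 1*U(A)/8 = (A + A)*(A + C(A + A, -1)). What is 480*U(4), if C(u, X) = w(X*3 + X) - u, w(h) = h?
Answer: 280320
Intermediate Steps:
C(u, X) = -u + 4*X (C(u, X) = (X*3 + X) - u = (3*X + X) - u = 4*X - u = -u + 4*X)
U(A) = 72 - 16*A*(-4 - A) (U(A) = 72 - 8*(A + A)*(A + (-(A + A) + 4*(-1))) = 72 - 8*2*A*(A + (-2*A - 4)) = 72 - 8*2*A*(A + (-4 - 2*A)) = 72 - 8*2*A*(-4 - A) = 72 - 16*A*(-4 - A))
480*U(4) = 480*(72 + 16*4² + 64*4) = 480*(72 + 16*16 + 256) = 480*(72 + 256 + 256) = 480*584 = 280320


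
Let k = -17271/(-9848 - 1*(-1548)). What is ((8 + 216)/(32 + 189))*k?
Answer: 967176/458575 ≈ 2.1091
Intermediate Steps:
k = 17271/8300 (k = -17271/(-9848 + 1548) = -17271/(-8300) = -17271*(-1/8300) = 17271/8300 ≈ 2.0808)
((8 + 216)/(32 + 189))*k = ((8 + 216)/(32 + 189))*(17271/8300) = (224/221)*(17271/8300) = 967176/458575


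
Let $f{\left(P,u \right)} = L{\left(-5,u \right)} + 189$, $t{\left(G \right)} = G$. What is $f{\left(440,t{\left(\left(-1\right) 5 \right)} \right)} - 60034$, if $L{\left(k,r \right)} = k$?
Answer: $-59850$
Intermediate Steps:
$f{\left(P,u \right)} = 184$ ($f{\left(P,u \right)} = -5 + 189 = 184$)
$f{\left(440,t{\left(\left(-1\right) 5 \right)} \right)} - 60034 = 184 - 60034 = -59850$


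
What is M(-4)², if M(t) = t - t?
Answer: 0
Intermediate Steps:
M(t) = 0
M(-4)² = 0² = 0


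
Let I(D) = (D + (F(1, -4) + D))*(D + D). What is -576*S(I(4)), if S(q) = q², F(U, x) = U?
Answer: -2985984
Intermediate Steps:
I(D) = 2*D*(1 + 2*D) (I(D) = (D + (1 + D))*(D + D) = (1 + 2*D)*(2*D) = 2*D*(1 + 2*D))
-576*S(I(4)) = -576*(2*4*(1 + 2*4))² = -576*(2*4*(1 + 8))² = -576*(2*4*9)² = -576*72² = -576*5184 = -72*41472 = -2985984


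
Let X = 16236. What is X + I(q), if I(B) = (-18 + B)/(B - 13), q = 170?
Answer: 2549204/157 ≈ 16237.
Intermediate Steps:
I(B) = (-18 + B)/(-13 + B)
X + I(q) = 16236 + (-18 + 170)/(-13 + 170) = 16236 + 152/157 = 2549204/157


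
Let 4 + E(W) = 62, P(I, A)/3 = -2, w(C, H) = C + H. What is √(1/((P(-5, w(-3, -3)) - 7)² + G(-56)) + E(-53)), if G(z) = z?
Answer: √740715/113 ≈ 7.6164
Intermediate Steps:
P(I, A) = -6 (P(I, A) = 3*(-2) = -6)
E(W) = 58 (E(W) = -4 + 62 = 58)
√(1/((P(-5, w(-3, -3)) - 7)² + G(-56)) + E(-53)) = √(1/((-6 - 7)² - 56) + 58) = √(1/((-13)² - 56) + 58) = √(1/(169 - 56) + 58) = √(1/113 + 58) = √(6555/113) = √740715/113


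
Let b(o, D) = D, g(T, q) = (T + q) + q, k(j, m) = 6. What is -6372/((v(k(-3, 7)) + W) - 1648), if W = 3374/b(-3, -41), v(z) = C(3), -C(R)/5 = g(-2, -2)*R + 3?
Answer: 261252/67867 ≈ 3.8495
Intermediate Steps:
g(T, q) = T + 2*q
C(R) = -15 + 30*R (C(R) = -5*((-2 + 2*(-2))*R + 3) = -5*((-2 - 4)*R + 3) = -5*(-6*R + 3) = -5*(3 - 6*R) = -15 + 30*R)
v(z) = 75 (v(z) = -15 + 30*3 = -15 + 90 = 75)
W = -3374/41 (W = 3374/(-41) = 3374*(-1/41) = -3374/41 ≈ -82.293)
-6372/((v(k(-3, 7)) + W) - 1648) = -6372/((75 - 3374/41) - 1648) = -6372/(-299/41 - 1648) = -6372/(-67867/41) = -6372*(-41/67867) = 261252/67867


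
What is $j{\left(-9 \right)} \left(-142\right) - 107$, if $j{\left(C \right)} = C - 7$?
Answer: $2165$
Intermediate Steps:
$j{\left(C \right)} = -7 + C$ ($j{\left(C \right)} = C - 7 = -7 + C$)
$j{\left(-9 \right)} \left(-142\right) - 107 = \left(-7 - 9\right) \left(-142\right) - 107 = \left(-16\right) \left(-142\right) - 107 = 2272 - 107 = 2165$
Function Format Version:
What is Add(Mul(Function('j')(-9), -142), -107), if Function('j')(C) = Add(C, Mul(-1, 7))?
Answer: 2165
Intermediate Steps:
Function('j')(C) = Add(-7, C) (Function('j')(C) = Add(C, -7) = Add(-7, C))
Add(Mul(Function('j')(-9), -142), -107) = Add(Mul(Add(-7, -9), -142), -107) = Add(Mul(-16, -142), -107) = Add(2272, -107) = 2165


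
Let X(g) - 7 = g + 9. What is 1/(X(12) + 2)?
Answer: 1/30 ≈ 0.033333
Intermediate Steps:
X(g) = 16 + g (X(g) = 7 + (g + 9) = 7 + (9 + g) = 16 + g)
1/(X(12) + 2) = 1/((16 + 12) + 2) = 1/(28 + 2) = 1/30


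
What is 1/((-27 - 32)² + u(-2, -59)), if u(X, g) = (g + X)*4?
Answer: 1/3237 ≈ 0.00030893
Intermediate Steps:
u(X, g) = 4*X + 4*g (u(X, g) = (X + g)*4 = 4*X + 4*g)
1/((-27 - 32)² + u(-2, -59)) = 1/((-27 - 32)² + (4*(-2) + 4*(-59))) = 1/((-59)² + (-8 - 236)) = 1/(3481 - 244) = 1/3237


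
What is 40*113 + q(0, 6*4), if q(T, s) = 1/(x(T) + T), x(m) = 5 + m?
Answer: 22601/5 ≈ 4520.2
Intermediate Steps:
q(T, s) = 1/(5 + 2*T) (q(T, s) = 1/((5 + T) + T) = 1/(5 + 2*T))
40*113 + q(0, 6*4) = 40*113 + 1/(5 + 2*0) = 4520 + 1/(5 + 0) = 4520 + 1/5 = 4520 + ⅕ = 22601/5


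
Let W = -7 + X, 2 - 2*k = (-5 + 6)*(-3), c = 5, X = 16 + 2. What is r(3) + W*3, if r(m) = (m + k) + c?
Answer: 87/2 ≈ 43.500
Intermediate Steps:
X = 18
k = 5/2 (k = 1 - (-5 + 6)*(-3)/2 = 1 - (-3)/2 = 1 - ½*(-3) = 1 + 3/2 = 5/2 ≈ 2.5000)
r(m) = 15/2 + m (r(m) = (m + 5/2) + 5 = (5/2 + m) + 5 = 15/2 + m)
W = 11 (W = -7 + 18 = 11)
r(3) + W*3 = (15/2 + 3) + 11*3 = 21/2 + 33 = 87/2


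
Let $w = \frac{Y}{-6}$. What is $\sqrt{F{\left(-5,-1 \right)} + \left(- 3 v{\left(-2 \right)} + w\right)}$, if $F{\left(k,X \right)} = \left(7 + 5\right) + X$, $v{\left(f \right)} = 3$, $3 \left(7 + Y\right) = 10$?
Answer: $\frac{\sqrt{94}}{6} \approx 1.6159$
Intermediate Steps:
$Y = - \frac{11}{3}$ ($Y = -7 + \frac{1}{3} \cdot 10 = -7 + \frac{10}{3} = - \frac{11}{3} \approx -3.6667$)
$F{\left(k,X \right)} = 12 + X$
$w = \frac{11}{18}$ ($w = - \frac{11}{3 \left(-6\right)} = \left(- \frac{11}{3}\right) \left(- \frac{1}{6}\right) = \frac{11}{18} \approx 0.61111$)
$\sqrt{F{\left(-5,-1 \right)} + \left(- 3 v{\left(-2 \right)} + w\right)} = \sqrt{\left(12 - 1\right) + \left(\left(-3\right) 3 + \frac{11}{18}\right)} = \sqrt{11 + \left(-9 + \frac{11}{18}\right)} = \sqrt{11 - \frac{151}{18}} = \sqrt{\frac{47}{18}} = \frac{\sqrt{94}}{6}$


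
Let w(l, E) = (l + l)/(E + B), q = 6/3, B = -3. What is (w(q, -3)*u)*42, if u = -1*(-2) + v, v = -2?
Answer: 0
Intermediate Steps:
u = 0 (u = -1*(-2) - 2 = 2 - 2 = 0)
q = 2 (q = 6*(1/3) = 2)
w(l, E) = 2*l/(-3 + E) (w(l, E) = (l + l)/(E - 3) = (2*l)/(-3 + E) = 2*l/(-3 + E))
(w(q, -3)*u)*42 = ((2*2/(-3 - 3))*0)*42 = ((2*2/(-6))*0)*42 = ((2*2*(-1/6))*0)*42 = -2/3*0*42 = 0*42 = 0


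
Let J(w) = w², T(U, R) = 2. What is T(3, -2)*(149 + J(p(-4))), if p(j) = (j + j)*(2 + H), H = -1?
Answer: 426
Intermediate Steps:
p(j) = 2*j (p(j) = (j + j)*(2 - 1) = (2*j)*1 = 2*j)
T(3, -2)*(149 + J(p(-4))) = 2*(149 + (2*(-4))²) = 2*(149 + (-8)²) = 2*(149 + 64) = 2*213 = 426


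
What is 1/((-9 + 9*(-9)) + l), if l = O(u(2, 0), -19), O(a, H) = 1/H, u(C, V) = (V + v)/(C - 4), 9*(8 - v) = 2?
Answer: -19/1711 ≈ -0.011105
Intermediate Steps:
v = 70/9 (v = 8 - ⅑*2 = 8 - 2/9 = 70/9 ≈ 7.7778)
u(C, V) = (70/9 + V)/(-4 + C) (u(C, V) = (V + 70/9)/(C - 4) = (70/9 + V)/(-4 + C))
l = -1/19 (l = 1/(-19) = -1/19 ≈ -0.052632)
1/((-9 + 9*(-9)) + l) = 1/((-9 + 9*(-9)) - 1/19) = 1/((-9 - 81) - 1/19) = 1/(-90 - 1/19) = 1/(-1711/19) = -19/1711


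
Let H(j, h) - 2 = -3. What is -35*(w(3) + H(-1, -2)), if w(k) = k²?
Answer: -280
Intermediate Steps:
H(j, h) = -1 (H(j, h) = 2 - 3 = -1)
-35*(w(3) + H(-1, -2)) = -35*(3² - 1) = -35*(9 - 1) = -35*8 = -280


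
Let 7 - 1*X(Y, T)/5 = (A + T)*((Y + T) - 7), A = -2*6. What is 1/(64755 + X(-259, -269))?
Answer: -1/686885 ≈ -1.4558e-6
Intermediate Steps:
A = -12
X(Y, T) = 35 - 5*(-12 + T)*(-7 + T + Y) (X(Y, T) = 35 - 5*(-12 + T)*((Y + T) - 7) = 35 - 5*(-12 + T)*((T + Y) - 7) = 35 - 5*(-12 + T)*(-7 + T + Y))
1/(64755 + X(-259, -269)) = 1/(64755 + (-385 - 5*(-269)² + 60*(-259) + 95*(-269) - 5*(-269)*(-259))) = 1/(64755 + (-385 - 5*72361 - 15540 - 25555 - 348355)) = 1/(64755 + (-385 - 361805 - 15540 - 25555 - 348355)) = 1/(64755 - 751640) = 1/(-686885) = -1/686885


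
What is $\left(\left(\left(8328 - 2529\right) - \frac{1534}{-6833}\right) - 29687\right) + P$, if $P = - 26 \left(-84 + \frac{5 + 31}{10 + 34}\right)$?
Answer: $- \frac{1632919800}{75163} \approx -21725.0$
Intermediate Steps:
$P = \frac{23790}{11}$ ($P = - 26 \left(-84 + \frac{36}{44}\right) = - 26 \left(-84 + 36 \cdot \frac{1}{44}\right) = - 26 \left(-84 + \frac{9}{11}\right) = \left(-26\right) \left(- \frac{915}{11}\right) = \frac{23790}{11} \approx 2162.7$)
$\left(\left(\left(8328 - 2529\right) - \frac{1534}{-6833}\right) - 29687\right) + P = \left(\left(\left(8328 - 2529\right) - \frac{1534}{-6833}\right) - 29687\right) + \frac{23790}{11} = \left(\left(5799 - - \frac{1534}{6833}\right) - 29687\right) + \frac{23790}{11} = \left(\left(5799 + \frac{1534}{6833}\right) - 29687\right) + \frac{23790}{11} = \left(\frac{39626101}{6833} - 29687\right) + \frac{23790}{11} = - \frac{163225170}{6833} + \frac{23790}{11} = - \frac{1632919800}{75163}$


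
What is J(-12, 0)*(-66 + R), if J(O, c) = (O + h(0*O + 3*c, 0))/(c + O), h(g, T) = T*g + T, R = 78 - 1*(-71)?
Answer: 83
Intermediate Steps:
R = 149 (R = 78 + 71 = 149)
h(g, T) = T + T*g
J(O, c) = O/(O + c) (J(O, c) = (O + 0*(1 + (0*O + 3*c)))/(c + O) = (O + 0*(1 + (0 + 3*c)))/(O + c) = (O + 0*(1 + 3*c))/(O + c) = (O + 0)/(O + c) = O/(O + c))
J(-12, 0)*(-66 + R) = (-12/(-12 + 0))*(-66 + 149) = -12/(-12)*83 = -12*(-1/12)*83 = 1*83 = 83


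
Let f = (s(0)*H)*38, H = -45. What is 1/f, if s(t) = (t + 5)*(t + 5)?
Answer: -1/42750 ≈ -2.3392e-5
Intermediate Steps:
s(t) = (5 + t)² (s(t) = (5 + t)*(5 + t) = (5 + t)²)
f = -42750 (f = ((5 + 0)²*(-45))*38 = (5²*(-45))*38 = (25*(-45))*38 = -1125*38 = -42750)
1/f = 1/(-42750) = -1/42750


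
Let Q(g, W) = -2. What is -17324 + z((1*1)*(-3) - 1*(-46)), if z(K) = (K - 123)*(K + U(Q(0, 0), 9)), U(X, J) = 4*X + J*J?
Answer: -26604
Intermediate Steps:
U(X, J) = J² + 4*X (U(X, J) = 4*X + J² = J² + 4*X)
z(K) = (-123 + K)*(73 + K) (z(K) = (K - 123)*(K + (9² + 4*(-2))) = (-123 + K)*(K + (81 - 8)) = (-123 + K)*(K + 73) = (-123 + K)*(73 + K))
-17324 + z((1*1)*(-3) - 1*(-46)) = -17324 + (-8979 + ((1*1)*(-3) - 1*(-46))² - 50*((1*1)*(-3) - 1*(-46))) = -17324 + (-8979 + (1*(-3) + 46)² - 50*(1*(-3) + 46)) = -17324 + (-8979 + (-3 + 46)² - 50*(-3 + 46)) = -17324 + (-8979 + 43² - 50*43) = -17324 + (-8979 + 1849 - 2150) = -17324 - 9280 = -26604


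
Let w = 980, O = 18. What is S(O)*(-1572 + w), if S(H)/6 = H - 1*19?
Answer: 3552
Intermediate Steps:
S(H) = -114 + 6*H (S(H) = 6*(H - 1*19) = 6*(H - 19) = 6*(-19 + H) = -114 + 6*H)
S(O)*(-1572 + w) = (-114 + 6*18)*(-1572 + 980) = (-114 + 108)*(-592) = -6*(-592) = 3552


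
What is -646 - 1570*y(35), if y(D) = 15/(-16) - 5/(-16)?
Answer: 1341/4 ≈ 335.25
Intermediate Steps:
y(D) = -5/8 (y(D) = 15*(-1/16) - 5*(-1/16) = -15/16 + 5/16 = -5/8)
-646 - 1570*y(35) = -646 - 1570*(-5/8) = -646 + 3925/4 = 1341/4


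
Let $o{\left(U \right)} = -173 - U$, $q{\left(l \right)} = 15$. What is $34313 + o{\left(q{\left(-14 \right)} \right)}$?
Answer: $34125$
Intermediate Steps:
$34313 + o{\left(q{\left(-14 \right)} \right)} = 34313 - 188 = 34125$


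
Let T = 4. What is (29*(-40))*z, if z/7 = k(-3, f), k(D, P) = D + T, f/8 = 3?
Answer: -8120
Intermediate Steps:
f = 24 (f = 8*3 = 24)
k(D, P) = 4 + D (k(D, P) = D + 4 = 4 + D)
z = 7 (z = 7*(4 - 3) = 7*1 = 7)
(29*(-40))*z = (29*(-40))*7 = -1160*7 = -8120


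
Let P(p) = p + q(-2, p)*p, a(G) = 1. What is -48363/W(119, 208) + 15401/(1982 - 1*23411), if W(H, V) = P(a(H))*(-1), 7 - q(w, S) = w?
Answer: 1036216717/214290 ≈ 4835.6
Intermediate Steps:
q(w, S) = 7 - w
P(p) = 10*p (P(p) = p + (7 - 1*(-2))*p = p + (7 + 2)*p = p + 9*p = 10*p)
W(H, V) = -10 (W(H, V) = (10*1)*(-1) = 10*(-1) = -10)
-48363/W(119, 208) + 15401/(1982 - 1*23411) = -48363/(-10) + 15401/(1982 - 1*23411) = -48363*(-⅒) + 15401/(1982 - 23411) = 48363/10 + 15401/(-21429) = 48363/10 + 15401*(-1/21429) = 48363/10 - 15401/21429 = 1036216717/214290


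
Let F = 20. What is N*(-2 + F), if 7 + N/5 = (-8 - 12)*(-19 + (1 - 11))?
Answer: 51570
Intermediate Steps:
N = 2865 (N = -35 + 5*((-8 - 12)*(-19 + (1 - 11))) = -35 + 5*(-20*(-19 - 10)) = -35 + 5*(-20*(-29)) = -35 + 5*580 = -35 + 2900 = 2865)
N*(-2 + F) = 2865*(-2 + 20) = 2865*18 = 51570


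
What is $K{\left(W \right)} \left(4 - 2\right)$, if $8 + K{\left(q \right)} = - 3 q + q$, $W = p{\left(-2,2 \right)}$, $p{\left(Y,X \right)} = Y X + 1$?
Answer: $-4$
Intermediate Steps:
$p{\left(Y,X \right)} = 1 + X Y$ ($p{\left(Y,X \right)} = X Y + 1 = 1 + X Y$)
$W = -3$ ($W = 1 + 2 \left(-2\right) = 1 - 4 = -3$)
$K{\left(q \right)} = -8 - 2 q$ ($K{\left(q \right)} = -8 + \left(- 3 q + q\right) = -8 - 2 q$)
$K{\left(W \right)} \left(4 - 2\right) = \left(-8 - -6\right) \left(4 - 2\right) = \left(-8 + 6\right) 2 = \left(-2\right) 2 = -4$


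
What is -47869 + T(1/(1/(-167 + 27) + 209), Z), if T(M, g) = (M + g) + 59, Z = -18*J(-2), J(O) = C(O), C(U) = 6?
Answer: -1402032622/29259 ≈ -47918.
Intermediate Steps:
J(O) = 6
Z = -108 (Z = -18*6 = -108)
T(M, g) = 59 + M + g
-47869 + T(1/(1/(-167 + 27) + 209), Z) = -47869 + (59 + 1/(1/(-167 + 27) + 209) - 108) = -47869 + (59 + 1/(1/(-140) + 209) - 108) = -47869 + (59 + 1/(-1/140 + 209) - 108) = -47869 + (59 + 1/(29259/140) - 108) = -47869 + (59 + 140/29259 - 108) = -47869 - 1433551/29259 = -1402032622/29259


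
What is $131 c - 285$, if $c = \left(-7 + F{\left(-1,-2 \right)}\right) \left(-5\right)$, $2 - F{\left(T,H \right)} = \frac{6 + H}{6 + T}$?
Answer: $3514$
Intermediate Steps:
$F{\left(T,H \right)} = 2 - \frac{6 + H}{6 + T}$
$c = 29$ ($c = \left(-7 + \frac{6 - -2 + 2 \left(-1\right)}{6 - 1}\right) \left(-5\right) = \left(-7 + \frac{6 + 2 - 2}{5}\right) \left(-5\right) = \left(-7 + \frac{1}{5} \cdot 6\right) \left(-5\right) = \left(-7 + \frac{6}{5}\right) \left(-5\right) = \left(- \frac{29}{5}\right) \left(-5\right) = 29$)
$131 c - 285 = 131 \cdot 29 - 285 = 3799 - 285 = 3514$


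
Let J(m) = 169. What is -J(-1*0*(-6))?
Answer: -169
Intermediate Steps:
-J(-1*0*(-6)) = -1*169 = -169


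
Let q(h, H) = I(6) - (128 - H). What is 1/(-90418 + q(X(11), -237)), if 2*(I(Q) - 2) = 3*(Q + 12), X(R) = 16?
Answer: -1/90754 ≈ -1.1019e-5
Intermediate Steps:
I(Q) = 20 + 3*Q/2 (I(Q) = 2 + (3*(Q + 12))/2 = 2 + (3*(12 + Q))/2 = 2 + (36 + 3*Q)/2 = 2 + (18 + 3*Q/2) = 20 + 3*Q/2)
q(h, H) = -99 + H (q(h, H) = (20 + (3/2)*6) - (128 - H) = (20 + 9) + (-128 + H) = 29 + (-128 + H) = -99 + H)
1/(-90418 + q(X(11), -237)) = 1/(-90418 + (-99 - 237)) = 1/(-90418 - 336) = 1/(-90754) = -1/90754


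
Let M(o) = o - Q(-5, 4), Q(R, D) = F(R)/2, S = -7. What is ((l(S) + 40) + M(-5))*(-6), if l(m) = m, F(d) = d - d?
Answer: -168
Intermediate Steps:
F(d) = 0
Q(R, D) = 0 (Q(R, D) = 0/2 = 0*(½) = 0)
M(o) = o (M(o) = o - 1*0 = o + 0 = o)
((l(S) + 40) + M(-5))*(-6) = ((-7 + 40) - 5)*(-6) = (33 - 5)*(-6) = 28*(-6) = -168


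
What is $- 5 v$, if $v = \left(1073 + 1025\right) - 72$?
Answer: $-10130$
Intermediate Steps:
$v = 2026$ ($v = 2098 - 72 = 2026$)
$- 5 v = \left(-5\right) 2026 = -10130$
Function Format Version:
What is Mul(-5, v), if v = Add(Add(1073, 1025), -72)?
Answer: -10130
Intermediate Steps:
v = 2026 (v = Add(2098, -72) = 2026)
Mul(-5, v) = Mul(-5, 2026) = -10130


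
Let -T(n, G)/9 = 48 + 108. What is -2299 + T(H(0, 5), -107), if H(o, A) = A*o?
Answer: -3703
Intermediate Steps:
T(n, G) = -1404 (T(n, G) = -9*(48 + 108) = -9*156 = -1404)
-2299 + T(H(0, 5), -107) = -2299 - 1404 = -3703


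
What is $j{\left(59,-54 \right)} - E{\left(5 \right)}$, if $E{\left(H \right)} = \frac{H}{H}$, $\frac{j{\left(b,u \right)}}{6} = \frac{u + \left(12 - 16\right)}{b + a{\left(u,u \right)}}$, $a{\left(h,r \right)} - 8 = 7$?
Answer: $- \frac{211}{37} \approx -5.7027$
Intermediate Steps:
$a{\left(h,r \right)} = 15$ ($a{\left(h,r \right)} = 8 + 7 = 15$)
$j{\left(b,u \right)} = \frac{6 \left(-4 + u\right)}{15 + b}$ ($j{\left(b,u \right)} = 6 \frac{u + \left(12 - 16\right)}{b + 15} = 6 \frac{u - 4}{15 + b} = 6 \frac{-4 + u}{15 + b} = \frac{6 \left(-4 + u\right)}{15 + b}$)
$E{\left(H \right)} = 1$
$j{\left(59,-54 \right)} - E{\left(5 \right)} = \frac{6 \left(-4 - 54\right)}{15 + 59} - 1 = 6 \cdot \frac{1}{74} \left(-58\right) - 1 = - \frac{174}{37} - 1 = - \frac{211}{37}$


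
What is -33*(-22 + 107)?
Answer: -2805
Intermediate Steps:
-33*(-22 + 107) = -33*85 = -2805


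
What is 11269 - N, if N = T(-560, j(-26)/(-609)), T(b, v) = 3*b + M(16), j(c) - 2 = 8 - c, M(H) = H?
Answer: 12933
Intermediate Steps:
j(c) = 10 - c (j(c) = 2 + (8 - c) = 10 - c)
T(b, v) = 16 + 3*b (T(b, v) = 3*b + 16 = 16 + 3*b)
N = -1664 (N = 16 + 3*(-560) = 16 - 1680 = -1664)
11269 - N = 11269 - 1*(-1664) = 11269 + 1664 = 12933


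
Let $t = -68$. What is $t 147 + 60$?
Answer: $-9936$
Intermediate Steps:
$t 147 + 60 = \left(-68\right) 147 + 60 = -9996 + 60 = -9936$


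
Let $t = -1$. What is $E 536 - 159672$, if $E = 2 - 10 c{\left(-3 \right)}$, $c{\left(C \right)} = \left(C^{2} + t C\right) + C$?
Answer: $-206840$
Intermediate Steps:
$c{\left(C \right)} = C^{2}$ ($c{\left(C \right)} = \left(C^{2} - C\right) + C = C^{2}$)
$E = -88$ ($E = 2 - 10 \left(-3\right)^{2} = 2 - 90 = -88$)
$E 536 - 159672 = \left(-88\right) 536 - 159672 = -47168 - 159672 = -206840$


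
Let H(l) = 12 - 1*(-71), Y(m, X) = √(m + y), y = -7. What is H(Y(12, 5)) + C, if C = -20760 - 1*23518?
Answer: -44195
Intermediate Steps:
Y(m, X) = √(-7 + m) (Y(m, X) = √(m - 7) = √(-7 + m))
H(l) = 83 (H(l) = 12 + 71 = 83)
C = -44278 (C = -20760 - 23518 = -44278)
H(Y(12, 5)) + C = 83 - 44278 = -44195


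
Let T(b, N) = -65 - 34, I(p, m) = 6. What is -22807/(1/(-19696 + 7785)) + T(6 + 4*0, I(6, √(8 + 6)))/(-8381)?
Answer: 2276733657536/8381 ≈ 2.7165e+8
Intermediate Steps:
T(b, N) = -99
-22807/(1/(-19696 + 7785)) + T(6 + 4*0, I(6, √(8 + 6)))/(-8381) = -22807/(1/(-19696 + 7785)) - 99/(-8381) = -22807/(1/(-11911)) - 99*(-1/8381) = -22807/(-1/11911) + 99/8381 = -22807*(-11911) + 99/8381 = 271654177 + 99/8381 = 2276733657536/8381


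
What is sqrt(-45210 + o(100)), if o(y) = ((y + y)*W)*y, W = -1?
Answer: I*sqrt(65210) ≈ 255.36*I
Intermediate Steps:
o(y) = -2*y**2 (o(y) = ((y + y)*(-1))*y = ((2*y)*(-1))*y = (-2*y)*y = -2*y**2)
sqrt(-45210 + o(100)) = sqrt(-45210 - 2*100**2) = sqrt(-45210 - 2*10000) = sqrt(-45210 - 20000) = sqrt(-65210) = I*sqrt(65210)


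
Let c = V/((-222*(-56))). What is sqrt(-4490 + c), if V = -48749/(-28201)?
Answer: I*sqrt(34493508034974278787)/87648708 ≈ 67.007*I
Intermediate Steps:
V = 48749/28201 (V = -48749*(-1/28201) = 48749/28201 ≈ 1.7286)
c = 48749/350594832 (c = 48749/(28201*((-222*(-56)))) = (48749/28201)/12432 = (48749/28201)*(1/12432) = 48749/350594832 ≈ 0.00013905)
sqrt(-4490 + c) = sqrt(-4490 + 48749/350594832) = sqrt(-1574170746931/350594832) = I*sqrt(34493508034974278787)/87648708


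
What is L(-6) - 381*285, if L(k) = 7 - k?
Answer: -108572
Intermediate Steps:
L(-6) - 381*285 = (7 - 1*(-6)) - 381*285 = (7 + 6) - 108585 = 13 - 108585 = -108572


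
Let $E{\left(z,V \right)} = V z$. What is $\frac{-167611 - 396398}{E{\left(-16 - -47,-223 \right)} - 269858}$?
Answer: $\frac{188003}{92257} \approx 2.0378$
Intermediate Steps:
$\frac{-167611 - 396398}{E{\left(-16 - -47,-223 \right)} - 269858} = \frac{-167611 - 396398}{- 223 \left(-16 - -47\right) - 269858} = - \frac{564009}{- 223 \left(-16 + 47\right) - 269858} = - \frac{564009}{\left(-223\right) 31 - 269858} = - \frac{564009}{-6913 - 269858} = - \frac{564009}{-276771} = \left(-564009\right) \left(- \frac{1}{276771}\right) = \frac{188003}{92257}$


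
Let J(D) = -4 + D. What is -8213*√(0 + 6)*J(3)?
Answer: 8213*√6 ≈ 20118.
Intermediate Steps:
-8213*√(0 + 6)*J(3) = -8213*√(0 + 6)*(-4 + 3) = -8213*√6*(-1) = -(-8213)*√6 = 8213*√6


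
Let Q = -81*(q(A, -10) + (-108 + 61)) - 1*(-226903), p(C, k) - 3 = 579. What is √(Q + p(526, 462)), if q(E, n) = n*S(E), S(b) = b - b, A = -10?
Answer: 2*√57823 ≈ 480.93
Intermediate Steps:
p(C, k) = 582 (p(C, k) = 3 + 579 = 582)
S(b) = 0
q(E, n) = 0 (q(E, n) = n*0 = 0)
Q = 230710 (Q = -81*(0 + (-108 + 61)) - 1*(-226903) = -81*(0 - 47) + 226903 = -81*(-47) + 226903 = 3807 + 226903 = 230710)
√(Q + p(526, 462)) = √(230710 + 582) = √231292 = 2*√57823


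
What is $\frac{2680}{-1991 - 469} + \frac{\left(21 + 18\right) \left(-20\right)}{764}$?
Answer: $- \frac{49579}{23493} \approx -2.1104$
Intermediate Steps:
$\frac{2680}{-1991 - 469} + \frac{\left(21 + 18\right) \left(-20\right)}{764} = \frac{2680}{-2460} + 39 \left(-20\right) \frac{1}{764} = 2680 \left(- \frac{1}{2460}\right) - \frac{195}{191} = - \frac{134}{123} - \frac{195}{191} = - \frac{49579}{23493}$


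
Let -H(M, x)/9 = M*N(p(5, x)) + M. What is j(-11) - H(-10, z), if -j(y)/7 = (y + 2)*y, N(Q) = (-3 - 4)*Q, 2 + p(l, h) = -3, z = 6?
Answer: -3933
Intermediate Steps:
p(l, h) = -5 (p(l, h) = -2 - 3 = -5)
N(Q) = -7*Q
H(M, x) = -324*M (H(M, x) = -9*(M*(-7*(-5)) + M) = -9*(M*35 + M) = -9*(35*M + M) = -324*M)
j(y) = -7*y*(2 + y) (j(y) = -7*(y + 2)*y = -7*(2 + y)*y = -7*y*(2 + y))
j(-11) - H(-10, z) = -7*(-11)*(2 - 11) - (-324)*(-10) = -7*(-11)*(-9) - 1*3240 = -693 - 3240 = -3933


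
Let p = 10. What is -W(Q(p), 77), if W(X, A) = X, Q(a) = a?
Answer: -10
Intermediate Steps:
-W(Q(p), 77) = -1*10 = -10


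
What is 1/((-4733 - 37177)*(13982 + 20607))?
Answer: -1/1449624990 ≈ -6.8983e-10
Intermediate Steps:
1/((-4733 - 37177)*(13982 + 20607)) = 1/(-41910*34589) = 1/(-1449624990) = -1/1449624990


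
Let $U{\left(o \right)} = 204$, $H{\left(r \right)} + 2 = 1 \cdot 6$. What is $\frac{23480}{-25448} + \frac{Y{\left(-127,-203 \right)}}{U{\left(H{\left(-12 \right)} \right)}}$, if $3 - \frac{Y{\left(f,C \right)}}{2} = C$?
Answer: $\frac{177958}{162231} \approx 1.0969$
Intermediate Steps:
$H{\left(r \right)} = 4$ ($H{\left(r \right)} = -2 + 1 \cdot 6 = -2 + 6 = 4$)
$Y{\left(f,C \right)} = 6 - 2 C$
$\frac{23480}{-25448} + \frac{Y{\left(-127,-203 \right)}}{U{\left(H{\left(-12 \right)} \right)}} = \frac{23480}{-25448} + \frac{6 - -406}{204} = 23480 \left(- \frac{1}{25448}\right) + \left(6 + 406\right) \frac{1}{204} = - \frac{2935}{3181} + 412 \cdot \frac{1}{204} = - \frac{2935}{3181} + \frac{103}{51} = \frac{177958}{162231}$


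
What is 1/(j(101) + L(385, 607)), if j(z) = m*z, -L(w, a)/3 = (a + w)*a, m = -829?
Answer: -1/1890161 ≈ -5.2906e-7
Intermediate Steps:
L(w, a) = -3*a*(a + w) (L(w, a) = -3*(a + w)*a = -3*a*(a + w))
j(z) = -829*z
1/(j(101) + L(385, 607)) = 1/(-829*101 - 3*607*(607 + 385)) = 1/(-83729 - 3*607*992) = 1/(-83729 - 1806432) = 1/(-1890161) = -1/1890161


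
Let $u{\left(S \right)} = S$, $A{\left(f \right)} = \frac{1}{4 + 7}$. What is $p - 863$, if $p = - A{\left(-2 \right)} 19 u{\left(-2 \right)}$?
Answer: $- \frac{9455}{11} \approx -859.54$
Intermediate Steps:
$A{\left(f \right)} = \frac{1}{11}$
$p = \frac{38}{11}$ ($p = \left(-1\right) \frac{1}{11} \cdot 19 \left(-2\right) = \left(- \frac{1}{11}\right) 19 \left(-2\right) = \left(- \frac{19}{11}\right) \left(-2\right) = \frac{38}{11} \approx 3.4545$)
$p - 863 = \frac{38}{11} - 863 = - \frac{9455}{11}$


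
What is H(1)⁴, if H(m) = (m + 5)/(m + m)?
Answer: 81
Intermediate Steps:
H(m) = (5 + m)/(2*m) (H(m) = (5 + m)/((2*m)) = (5 + m)*(1/(2*m)) = (5 + m)/(2*m))
H(1)⁴ = ((½)*(5 + 1)/1)⁴ = ((½)*1*6)⁴ = 3⁴ = 81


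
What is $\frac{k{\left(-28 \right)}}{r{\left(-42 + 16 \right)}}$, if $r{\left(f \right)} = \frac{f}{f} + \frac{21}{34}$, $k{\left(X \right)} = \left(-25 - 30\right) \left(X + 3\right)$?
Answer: $850$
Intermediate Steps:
$k{\left(X \right)} = -165 - 55 X$ ($k{\left(X \right)} = - 55 \left(3 + X\right) = -165 - 55 X$)
$r{\left(f \right)} = \frac{55}{34}$ ($r{\left(f \right)} = 1 + 21 \cdot \frac{1}{34} = 1 + \frac{21}{34} = \frac{55}{34}$)
$\frac{k{\left(-28 \right)}}{r{\left(-42 + 16 \right)}} = \frac{-165 - -1540}{\frac{55}{34}} = \left(-165 + 1540\right) \frac{34}{55} = 1375 \cdot \frac{34}{55} = 850$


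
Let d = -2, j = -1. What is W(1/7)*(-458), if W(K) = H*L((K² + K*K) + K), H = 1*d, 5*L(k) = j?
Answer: -916/5 ≈ -183.20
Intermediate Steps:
L(k) = -⅕ (L(k) = (⅕)*(-1) = -⅕)
H = -2 (H = 1*(-2) = -2)
W(K) = ⅖ (W(K) = -2*(-⅕) = ⅖)
W(1/7)*(-458) = (⅖)*(-458) = -916/5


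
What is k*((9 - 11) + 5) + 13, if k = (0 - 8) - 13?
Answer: -50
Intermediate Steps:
k = -21 (k = -8 - 13 = -21)
k*((9 - 11) + 5) + 13 = -21*((9 - 11) + 5) + 13 = -21*(-2 + 5) + 13 = -21*3 + 13 = -63 + 13 = -50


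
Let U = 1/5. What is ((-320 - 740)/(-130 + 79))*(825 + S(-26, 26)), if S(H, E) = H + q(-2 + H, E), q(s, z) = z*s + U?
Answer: 75472/51 ≈ 1479.8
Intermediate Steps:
U = 1/5 ≈ 0.20000
q(s, z) = 1/5 + s*z (q(s, z) = z*s + 1/5 = s*z + 1/5 = 1/5 + s*z)
S(H, E) = 1/5 + H + E*(-2 + H) (S(H, E) = H + (1/5 + (-2 + H)*E) = H + (1/5 + E*(-2 + H)) = 1/5 + H + E*(-2 + H))
((-320 - 740)/(-130 + 79))*(825 + S(-26, 26)) = ((-320 - 740)/(-130 + 79))*(825 + (1/5 - 26 + 26*(-2 - 26))) = (-1060/(-51))*(825 + (1/5 - 26 + 26*(-28))) = (-1060*(-1/51))*(825 + (1/5 - 26 - 728)) = 1060*(825 - 3769/5)/51 = (1060/51)*(356/5) = 75472/51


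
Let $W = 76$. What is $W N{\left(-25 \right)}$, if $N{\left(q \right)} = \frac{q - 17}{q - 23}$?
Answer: $\frac{133}{2} \approx 66.5$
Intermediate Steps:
$N{\left(q \right)} = \frac{-17 + q}{-23 + q}$
$W N{\left(-25 \right)} = 76 \frac{-17 - 25}{-23 - 25} = 76 \frac{1}{-48} \left(-42\right) = 76 \left(\left(- \frac{1}{48}\right) \left(-42\right)\right) = 76 \cdot \frac{7}{8} = \frac{133}{2}$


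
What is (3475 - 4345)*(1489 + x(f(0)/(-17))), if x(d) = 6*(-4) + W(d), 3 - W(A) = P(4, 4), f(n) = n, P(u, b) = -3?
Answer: -1279770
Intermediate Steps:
W(A) = 6 (W(A) = 3 - 1*(-3) = 3 + 3 = 6)
x(d) = -18 (x(d) = 6*(-4) + 6 = -24 + 6 = -18)
(3475 - 4345)*(1489 + x(f(0)/(-17))) = (3475 - 4345)*(1489 - 18) = -870*1471 = -1279770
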